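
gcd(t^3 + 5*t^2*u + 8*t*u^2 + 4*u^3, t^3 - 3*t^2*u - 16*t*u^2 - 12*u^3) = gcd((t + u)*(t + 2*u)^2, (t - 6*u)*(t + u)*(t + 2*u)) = t^2 + 3*t*u + 2*u^2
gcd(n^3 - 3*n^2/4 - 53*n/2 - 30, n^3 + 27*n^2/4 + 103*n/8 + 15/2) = n^2 + 21*n/4 + 5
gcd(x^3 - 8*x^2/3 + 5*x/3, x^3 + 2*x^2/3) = x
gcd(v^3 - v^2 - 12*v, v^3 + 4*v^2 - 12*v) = v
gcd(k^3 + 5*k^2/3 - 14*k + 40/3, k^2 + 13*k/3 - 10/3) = k + 5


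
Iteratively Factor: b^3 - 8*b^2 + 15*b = (b - 3)*(b^2 - 5*b) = b*(b - 3)*(b - 5)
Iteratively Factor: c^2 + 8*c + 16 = (c + 4)*(c + 4)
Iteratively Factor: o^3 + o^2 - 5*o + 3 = (o - 1)*(o^2 + 2*o - 3) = (o - 1)*(o + 3)*(o - 1)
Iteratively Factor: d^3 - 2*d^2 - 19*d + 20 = (d - 1)*(d^2 - d - 20) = (d - 1)*(d + 4)*(d - 5)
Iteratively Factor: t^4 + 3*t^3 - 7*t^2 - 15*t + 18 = (t + 3)*(t^3 - 7*t + 6) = (t + 3)^2*(t^2 - 3*t + 2) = (t - 2)*(t + 3)^2*(t - 1)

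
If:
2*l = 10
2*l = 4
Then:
No Solution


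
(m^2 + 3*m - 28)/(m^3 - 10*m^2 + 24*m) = (m + 7)/(m*(m - 6))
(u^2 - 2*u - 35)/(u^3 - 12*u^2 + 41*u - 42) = (u + 5)/(u^2 - 5*u + 6)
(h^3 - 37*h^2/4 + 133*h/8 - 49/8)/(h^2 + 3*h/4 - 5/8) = (4*h^2 - 35*h + 49)/(4*h + 5)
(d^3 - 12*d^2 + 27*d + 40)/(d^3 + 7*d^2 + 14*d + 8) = (d^2 - 13*d + 40)/(d^2 + 6*d + 8)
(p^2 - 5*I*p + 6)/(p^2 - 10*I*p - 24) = (p + I)/(p - 4*I)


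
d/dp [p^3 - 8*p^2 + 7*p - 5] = 3*p^2 - 16*p + 7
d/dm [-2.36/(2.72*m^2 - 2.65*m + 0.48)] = (12.8384*m - 6.254)/(2.72*m^2 - 2.65*m + 0.48)^2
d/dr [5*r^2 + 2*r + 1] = 10*r + 2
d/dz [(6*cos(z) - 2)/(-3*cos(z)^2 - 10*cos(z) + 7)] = 2*(-9*cos(z)^2 + 6*cos(z) - 11)*sin(z)/(-3*sin(z)^2 + 10*cos(z) - 4)^2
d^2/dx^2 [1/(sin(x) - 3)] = (-3*sin(x) + cos(x)^2 + 1)/(sin(x) - 3)^3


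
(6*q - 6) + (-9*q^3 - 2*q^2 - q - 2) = -9*q^3 - 2*q^2 + 5*q - 8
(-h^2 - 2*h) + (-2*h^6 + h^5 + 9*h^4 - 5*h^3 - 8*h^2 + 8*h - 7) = -2*h^6 + h^5 + 9*h^4 - 5*h^3 - 9*h^2 + 6*h - 7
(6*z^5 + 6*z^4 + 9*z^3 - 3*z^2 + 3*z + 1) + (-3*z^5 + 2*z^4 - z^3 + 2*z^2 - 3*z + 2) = 3*z^5 + 8*z^4 + 8*z^3 - z^2 + 3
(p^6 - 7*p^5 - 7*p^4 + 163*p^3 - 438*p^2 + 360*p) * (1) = p^6 - 7*p^5 - 7*p^4 + 163*p^3 - 438*p^2 + 360*p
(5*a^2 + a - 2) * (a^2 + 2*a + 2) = 5*a^4 + 11*a^3 + 10*a^2 - 2*a - 4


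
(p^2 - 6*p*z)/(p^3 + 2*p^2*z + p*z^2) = (p - 6*z)/(p^2 + 2*p*z + z^2)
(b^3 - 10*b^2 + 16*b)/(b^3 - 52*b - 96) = b*(b - 2)/(b^2 + 8*b + 12)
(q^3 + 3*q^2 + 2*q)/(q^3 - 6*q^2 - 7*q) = (q + 2)/(q - 7)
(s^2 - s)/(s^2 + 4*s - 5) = s/(s + 5)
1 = 1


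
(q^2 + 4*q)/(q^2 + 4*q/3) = 3*(q + 4)/(3*q + 4)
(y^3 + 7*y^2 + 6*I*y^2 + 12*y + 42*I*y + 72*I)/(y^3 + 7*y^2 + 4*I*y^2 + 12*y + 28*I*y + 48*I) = (y + 6*I)/(y + 4*I)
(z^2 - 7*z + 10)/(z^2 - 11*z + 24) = (z^2 - 7*z + 10)/(z^2 - 11*z + 24)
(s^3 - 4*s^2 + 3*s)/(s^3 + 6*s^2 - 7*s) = (s - 3)/(s + 7)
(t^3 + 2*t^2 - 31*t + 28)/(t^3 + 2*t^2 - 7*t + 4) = (t^2 + 3*t - 28)/(t^2 + 3*t - 4)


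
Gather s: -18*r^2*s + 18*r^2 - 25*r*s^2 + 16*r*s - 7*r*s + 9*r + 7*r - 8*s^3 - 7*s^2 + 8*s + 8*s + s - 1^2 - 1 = 18*r^2 + 16*r - 8*s^3 + s^2*(-25*r - 7) + s*(-18*r^2 + 9*r + 17) - 2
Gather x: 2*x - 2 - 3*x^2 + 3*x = -3*x^2 + 5*x - 2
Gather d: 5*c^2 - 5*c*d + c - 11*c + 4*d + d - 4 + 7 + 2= 5*c^2 - 10*c + d*(5 - 5*c) + 5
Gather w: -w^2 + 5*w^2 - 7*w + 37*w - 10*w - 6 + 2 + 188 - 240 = 4*w^2 + 20*w - 56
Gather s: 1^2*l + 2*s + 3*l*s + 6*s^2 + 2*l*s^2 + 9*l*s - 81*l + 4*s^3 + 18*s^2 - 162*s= -80*l + 4*s^3 + s^2*(2*l + 24) + s*(12*l - 160)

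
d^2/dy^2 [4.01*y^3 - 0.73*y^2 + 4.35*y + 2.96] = 24.06*y - 1.46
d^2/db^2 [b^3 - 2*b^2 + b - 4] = 6*b - 4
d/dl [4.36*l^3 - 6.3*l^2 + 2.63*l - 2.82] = 13.08*l^2 - 12.6*l + 2.63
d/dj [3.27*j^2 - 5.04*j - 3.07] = 6.54*j - 5.04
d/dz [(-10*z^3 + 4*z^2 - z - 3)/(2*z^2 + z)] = (-20*z^4 - 20*z^3 + 6*z^2 + 12*z + 3)/(z^2*(4*z^2 + 4*z + 1))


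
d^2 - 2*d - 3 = (d - 3)*(d + 1)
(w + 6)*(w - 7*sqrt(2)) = w^2 - 7*sqrt(2)*w + 6*w - 42*sqrt(2)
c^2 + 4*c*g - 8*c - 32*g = (c - 8)*(c + 4*g)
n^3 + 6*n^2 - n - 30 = (n - 2)*(n + 3)*(n + 5)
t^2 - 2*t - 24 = (t - 6)*(t + 4)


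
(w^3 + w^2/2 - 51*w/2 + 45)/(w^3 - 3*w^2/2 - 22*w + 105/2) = (2*w^2 + 7*w - 30)/(2*w^2 + 3*w - 35)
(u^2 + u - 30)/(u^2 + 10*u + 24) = (u - 5)/(u + 4)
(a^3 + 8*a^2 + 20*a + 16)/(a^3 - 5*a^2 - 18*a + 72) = (a^2 + 4*a + 4)/(a^2 - 9*a + 18)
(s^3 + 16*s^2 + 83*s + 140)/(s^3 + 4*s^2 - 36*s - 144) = (s^2 + 12*s + 35)/(s^2 - 36)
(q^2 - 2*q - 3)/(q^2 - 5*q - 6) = (q - 3)/(q - 6)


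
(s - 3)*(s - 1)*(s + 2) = s^3 - 2*s^2 - 5*s + 6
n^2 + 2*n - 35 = (n - 5)*(n + 7)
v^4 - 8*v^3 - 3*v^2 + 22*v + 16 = (v - 8)*(v - 2)*(v + 1)^2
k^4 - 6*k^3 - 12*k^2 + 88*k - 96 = (k - 6)*(k - 2)^2*(k + 4)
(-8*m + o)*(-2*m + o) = 16*m^2 - 10*m*o + o^2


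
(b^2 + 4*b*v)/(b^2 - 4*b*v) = (b + 4*v)/(b - 4*v)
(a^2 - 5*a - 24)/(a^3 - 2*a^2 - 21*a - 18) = (a - 8)/(a^2 - 5*a - 6)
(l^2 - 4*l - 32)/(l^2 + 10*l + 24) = (l - 8)/(l + 6)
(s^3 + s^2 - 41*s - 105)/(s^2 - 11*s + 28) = (s^2 + 8*s + 15)/(s - 4)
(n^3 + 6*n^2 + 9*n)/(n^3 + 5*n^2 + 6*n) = (n + 3)/(n + 2)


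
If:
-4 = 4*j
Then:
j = -1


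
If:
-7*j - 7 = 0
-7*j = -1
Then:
No Solution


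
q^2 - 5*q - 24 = (q - 8)*(q + 3)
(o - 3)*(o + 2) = o^2 - o - 6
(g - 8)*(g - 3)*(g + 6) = g^3 - 5*g^2 - 42*g + 144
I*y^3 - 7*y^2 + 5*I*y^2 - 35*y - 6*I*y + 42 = (y + 6)*(y + 7*I)*(I*y - I)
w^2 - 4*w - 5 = (w - 5)*(w + 1)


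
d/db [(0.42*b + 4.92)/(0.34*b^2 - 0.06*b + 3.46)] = (-0.1428*b^2 - 3.3456*b + 1.7484)/(0.1156*b^4 - 0.0408*b^3 + 2.3564*b^2 - 0.4152*b + 11.9716)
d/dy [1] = 0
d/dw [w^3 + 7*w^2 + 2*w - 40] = 3*w^2 + 14*w + 2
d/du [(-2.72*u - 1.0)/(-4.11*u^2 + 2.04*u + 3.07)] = (11.1792*u^2 - 5.5488*u - (2.72*u + 1.0)*(8.22*u - 2.04) - 8.3504)/(-4.11*u^2 + 2.04*u + 3.07)^2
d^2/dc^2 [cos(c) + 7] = -cos(c)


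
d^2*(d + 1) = d^3 + d^2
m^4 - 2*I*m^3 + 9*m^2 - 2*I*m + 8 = (m - 4*I)*(m - I)*(m + I)*(m + 2*I)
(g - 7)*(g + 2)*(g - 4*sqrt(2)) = g^3 - 4*sqrt(2)*g^2 - 5*g^2 - 14*g + 20*sqrt(2)*g + 56*sqrt(2)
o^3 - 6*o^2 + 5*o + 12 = (o - 4)*(o - 3)*(o + 1)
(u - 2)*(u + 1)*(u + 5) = u^3 + 4*u^2 - 7*u - 10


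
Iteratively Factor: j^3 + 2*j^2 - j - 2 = (j - 1)*(j^2 + 3*j + 2) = (j - 1)*(j + 2)*(j + 1)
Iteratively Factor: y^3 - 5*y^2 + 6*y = (y)*(y^2 - 5*y + 6) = y*(y - 3)*(y - 2)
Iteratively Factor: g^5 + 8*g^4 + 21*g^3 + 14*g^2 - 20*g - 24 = (g + 3)*(g^4 + 5*g^3 + 6*g^2 - 4*g - 8) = (g - 1)*(g + 3)*(g^3 + 6*g^2 + 12*g + 8) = (g - 1)*(g + 2)*(g + 3)*(g^2 + 4*g + 4) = (g - 1)*(g + 2)^2*(g + 3)*(g + 2)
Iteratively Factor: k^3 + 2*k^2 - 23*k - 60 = (k - 5)*(k^2 + 7*k + 12) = (k - 5)*(k + 4)*(k + 3)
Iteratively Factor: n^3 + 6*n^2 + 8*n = (n + 4)*(n^2 + 2*n) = n*(n + 4)*(n + 2)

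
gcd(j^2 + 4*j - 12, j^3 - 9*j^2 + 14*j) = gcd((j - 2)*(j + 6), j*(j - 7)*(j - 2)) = j - 2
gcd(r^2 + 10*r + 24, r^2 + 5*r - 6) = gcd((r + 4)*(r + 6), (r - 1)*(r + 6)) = r + 6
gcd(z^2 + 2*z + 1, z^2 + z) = z + 1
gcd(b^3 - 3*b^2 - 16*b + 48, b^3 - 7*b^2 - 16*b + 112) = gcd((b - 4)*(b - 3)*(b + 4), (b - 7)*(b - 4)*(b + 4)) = b^2 - 16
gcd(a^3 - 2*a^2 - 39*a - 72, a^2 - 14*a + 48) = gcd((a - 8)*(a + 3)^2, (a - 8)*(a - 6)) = a - 8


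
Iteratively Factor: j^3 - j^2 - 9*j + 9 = (j - 3)*(j^2 + 2*j - 3) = (j - 3)*(j - 1)*(j + 3)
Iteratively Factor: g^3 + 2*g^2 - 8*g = (g)*(g^2 + 2*g - 8) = g*(g + 4)*(g - 2)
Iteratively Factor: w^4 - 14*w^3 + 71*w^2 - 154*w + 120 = (w - 3)*(w^3 - 11*w^2 + 38*w - 40) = (w - 4)*(w - 3)*(w^2 - 7*w + 10) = (w - 5)*(w - 4)*(w - 3)*(w - 2)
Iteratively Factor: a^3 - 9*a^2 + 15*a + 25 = (a - 5)*(a^2 - 4*a - 5) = (a - 5)*(a + 1)*(a - 5)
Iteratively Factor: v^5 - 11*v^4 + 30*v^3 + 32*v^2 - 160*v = (v)*(v^4 - 11*v^3 + 30*v^2 + 32*v - 160) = v*(v + 2)*(v^3 - 13*v^2 + 56*v - 80) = v*(v - 4)*(v + 2)*(v^2 - 9*v + 20) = v*(v - 4)^2*(v + 2)*(v - 5)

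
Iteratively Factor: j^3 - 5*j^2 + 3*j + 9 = (j - 3)*(j^2 - 2*j - 3) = (j - 3)^2*(j + 1)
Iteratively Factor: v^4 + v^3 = (v + 1)*(v^3) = v*(v + 1)*(v^2) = v^2*(v + 1)*(v)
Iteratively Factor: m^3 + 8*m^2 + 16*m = (m + 4)*(m^2 + 4*m) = m*(m + 4)*(m + 4)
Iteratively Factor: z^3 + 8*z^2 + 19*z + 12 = (z + 3)*(z^2 + 5*z + 4) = (z + 1)*(z + 3)*(z + 4)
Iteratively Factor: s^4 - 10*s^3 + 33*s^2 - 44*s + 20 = (s - 2)*(s^3 - 8*s^2 + 17*s - 10) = (s - 2)^2*(s^2 - 6*s + 5) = (s - 2)^2*(s - 1)*(s - 5)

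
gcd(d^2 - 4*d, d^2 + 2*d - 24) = d - 4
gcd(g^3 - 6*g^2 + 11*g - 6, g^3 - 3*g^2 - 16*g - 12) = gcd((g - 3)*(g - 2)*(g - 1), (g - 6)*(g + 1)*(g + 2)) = 1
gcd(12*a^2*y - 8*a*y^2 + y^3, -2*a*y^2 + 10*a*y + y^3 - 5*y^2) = -2*a*y + y^2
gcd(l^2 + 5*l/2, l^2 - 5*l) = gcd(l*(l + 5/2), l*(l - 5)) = l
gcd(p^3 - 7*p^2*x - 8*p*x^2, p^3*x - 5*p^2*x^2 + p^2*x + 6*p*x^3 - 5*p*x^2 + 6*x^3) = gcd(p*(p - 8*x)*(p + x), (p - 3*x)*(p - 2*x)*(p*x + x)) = 1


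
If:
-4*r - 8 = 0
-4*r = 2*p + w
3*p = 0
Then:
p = 0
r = -2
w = 8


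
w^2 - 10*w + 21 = (w - 7)*(w - 3)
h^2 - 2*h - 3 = (h - 3)*(h + 1)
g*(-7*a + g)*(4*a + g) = -28*a^2*g - 3*a*g^2 + g^3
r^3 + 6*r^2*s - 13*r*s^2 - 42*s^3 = (r - 3*s)*(r + 2*s)*(r + 7*s)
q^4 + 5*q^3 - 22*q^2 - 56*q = q*(q - 4)*(q + 2)*(q + 7)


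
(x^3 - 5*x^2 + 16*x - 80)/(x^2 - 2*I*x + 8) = (x^2 + x*(-5 + 4*I) - 20*I)/(x + 2*I)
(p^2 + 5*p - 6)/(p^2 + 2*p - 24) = (p - 1)/(p - 4)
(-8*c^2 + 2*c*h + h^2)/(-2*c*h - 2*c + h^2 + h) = (4*c + h)/(h + 1)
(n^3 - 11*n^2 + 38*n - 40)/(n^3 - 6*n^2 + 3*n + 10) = (n - 4)/(n + 1)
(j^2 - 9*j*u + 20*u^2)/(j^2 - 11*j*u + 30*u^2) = (-j + 4*u)/(-j + 6*u)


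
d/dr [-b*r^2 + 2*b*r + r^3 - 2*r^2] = -2*b*r + 2*b + 3*r^2 - 4*r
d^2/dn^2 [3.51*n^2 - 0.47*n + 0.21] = 7.02000000000000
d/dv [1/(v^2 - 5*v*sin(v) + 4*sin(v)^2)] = (5*v*cos(v) - 2*v + 5*sin(v) - 4*sin(2*v))/((v - 4*sin(v))^2*(v - sin(v))^2)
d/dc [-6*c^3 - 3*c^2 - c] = -18*c^2 - 6*c - 1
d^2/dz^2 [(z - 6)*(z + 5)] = 2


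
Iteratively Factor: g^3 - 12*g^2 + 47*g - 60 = (g - 3)*(g^2 - 9*g + 20) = (g - 4)*(g - 3)*(g - 5)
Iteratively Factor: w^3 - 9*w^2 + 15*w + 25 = (w - 5)*(w^2 - 4*w - 5) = (w - 5)*(w + 1)*(w - 5)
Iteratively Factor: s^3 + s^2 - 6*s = (s)*(s^2 + s - 6) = s*(s + 3)*(s - 2)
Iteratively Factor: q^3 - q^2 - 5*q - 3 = (q - 3)*(q^2 + 2*q + 1) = (q - 3)*(q + 1)*(q + 1)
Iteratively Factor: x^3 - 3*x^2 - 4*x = (x)*(x^2 - 3*x - 4) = x*(x - 4)*(x + 1)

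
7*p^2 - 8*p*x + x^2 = (-7*p + x)*(-p + x)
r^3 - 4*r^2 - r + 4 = (r - 4)*(r - 1)*(r + 1)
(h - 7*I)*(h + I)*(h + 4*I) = h^3 - 2*I*h^2 + 31*h + 28*I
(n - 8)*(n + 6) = n^2 - 2*n - 48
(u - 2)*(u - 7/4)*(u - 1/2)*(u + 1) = u^4 - 13*u^3/4 + 9*u^2/8 + 29*u/8 - 7/4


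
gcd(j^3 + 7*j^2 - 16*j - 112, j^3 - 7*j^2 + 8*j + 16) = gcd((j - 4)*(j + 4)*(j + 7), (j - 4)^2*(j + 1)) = j - 4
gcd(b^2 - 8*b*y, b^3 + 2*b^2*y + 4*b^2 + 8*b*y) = b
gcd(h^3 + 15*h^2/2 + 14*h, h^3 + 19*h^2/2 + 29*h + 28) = h^2 + 15*h/2 + 14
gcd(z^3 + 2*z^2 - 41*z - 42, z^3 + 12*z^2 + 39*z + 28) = z^2 + 8*z + 7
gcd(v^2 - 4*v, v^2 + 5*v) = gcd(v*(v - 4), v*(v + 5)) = v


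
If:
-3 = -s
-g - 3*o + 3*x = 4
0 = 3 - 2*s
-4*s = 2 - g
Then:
No Solution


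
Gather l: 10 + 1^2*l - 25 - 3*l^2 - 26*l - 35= -3*l^2 - 25*l - 50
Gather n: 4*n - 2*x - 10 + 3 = 4*n - 2*x - 7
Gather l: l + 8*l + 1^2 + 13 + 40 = 9*l + 54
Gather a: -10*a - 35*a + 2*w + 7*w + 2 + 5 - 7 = -45*a + 9*w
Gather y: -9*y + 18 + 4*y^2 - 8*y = 4*y^2 - 17*y + 18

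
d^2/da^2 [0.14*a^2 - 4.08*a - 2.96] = 0.280000000000000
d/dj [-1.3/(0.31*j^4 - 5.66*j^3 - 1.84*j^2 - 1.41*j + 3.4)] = (1.612*j^3 - 22.074*j^2 - 4.784*j - 1.833)/(-0.31*j^4 + 5.66*j^3 + 1.84*j^2 + 1.41*j - 3.4)^2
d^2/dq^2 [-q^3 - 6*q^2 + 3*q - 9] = -6*q - 12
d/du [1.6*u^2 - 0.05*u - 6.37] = 3.2*u - 0.05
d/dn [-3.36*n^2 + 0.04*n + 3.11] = 0.04 - 6.72*n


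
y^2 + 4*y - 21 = (y - 3)*(y + 7)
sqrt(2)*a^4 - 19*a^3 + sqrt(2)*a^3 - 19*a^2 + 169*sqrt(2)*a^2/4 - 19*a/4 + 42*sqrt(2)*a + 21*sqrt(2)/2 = (a + 1/2)*(a - 6*sqrt(2))*(a - 7*sqrt(2)/2)*(sqrt(2)*a + sqrt(2)/2)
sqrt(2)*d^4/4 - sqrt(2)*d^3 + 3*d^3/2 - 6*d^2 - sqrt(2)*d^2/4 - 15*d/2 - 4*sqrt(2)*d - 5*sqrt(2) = (d/2 + sqrt(2)/2)*(d - 5)*(d + 2*sqrt(2))*(sqrt(2)*d/2 + sqrt(2)/2)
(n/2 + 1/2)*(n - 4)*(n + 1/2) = n^3/2 - 5*n^2/4 - 11*n/4 - 1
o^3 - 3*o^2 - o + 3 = (o - 3)*(o - 1)*(o + 1)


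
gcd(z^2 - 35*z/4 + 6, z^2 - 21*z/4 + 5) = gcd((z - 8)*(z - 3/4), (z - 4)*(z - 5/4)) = 1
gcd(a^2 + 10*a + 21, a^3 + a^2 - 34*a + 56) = a + 7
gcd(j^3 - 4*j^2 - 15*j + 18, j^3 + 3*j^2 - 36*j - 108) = j^2 - 3*j - 18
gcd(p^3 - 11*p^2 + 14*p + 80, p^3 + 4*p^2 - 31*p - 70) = p^2 - 3*p - 10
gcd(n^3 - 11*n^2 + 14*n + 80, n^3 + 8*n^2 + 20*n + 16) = n + 2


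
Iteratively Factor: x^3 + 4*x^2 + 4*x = (x + 2)*(x^2 + 2*x) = (x + 2)^2*(x)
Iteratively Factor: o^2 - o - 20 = (o - 5)*(o + 4)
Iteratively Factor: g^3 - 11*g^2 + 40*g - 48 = (g - 3)*(g^2 - 8*g + 16) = (g - 4)*(g - 3)*(g - 4)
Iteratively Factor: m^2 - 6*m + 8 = (m - 2)*(m - 4)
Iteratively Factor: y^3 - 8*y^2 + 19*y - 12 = (y - 1)*(y^2 - 7*y + 12) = (y - 3)*(y - 1)*(y - 4)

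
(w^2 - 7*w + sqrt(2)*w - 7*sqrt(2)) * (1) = w^2 - 7*w + sqrt(2)*w - 7*sqrt(2)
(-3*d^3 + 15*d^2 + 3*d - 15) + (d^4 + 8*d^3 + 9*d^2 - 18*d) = d^4 + 5*d^3 + 24*d^2 - 15*d - 15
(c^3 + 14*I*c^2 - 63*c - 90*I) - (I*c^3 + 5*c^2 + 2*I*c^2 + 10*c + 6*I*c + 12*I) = c^3 - I*c^3 - 5*c^2 + 12*I*c^2 - 73*c - 6*I*c - 102*I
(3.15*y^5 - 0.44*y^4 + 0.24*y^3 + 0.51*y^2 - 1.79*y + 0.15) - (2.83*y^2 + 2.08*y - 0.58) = 3.15*y^5 - 0.44*y^4 + 0.24*y^3 - 2.32*y^2 - 3.87*y + 0.73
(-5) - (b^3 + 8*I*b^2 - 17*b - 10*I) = -b^3 - 8*I*b^2 + 17*b - 5 + 10*I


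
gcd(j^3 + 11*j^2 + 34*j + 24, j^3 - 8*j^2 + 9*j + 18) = j + 1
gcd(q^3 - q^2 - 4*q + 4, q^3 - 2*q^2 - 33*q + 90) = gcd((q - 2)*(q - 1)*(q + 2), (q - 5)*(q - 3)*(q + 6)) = 1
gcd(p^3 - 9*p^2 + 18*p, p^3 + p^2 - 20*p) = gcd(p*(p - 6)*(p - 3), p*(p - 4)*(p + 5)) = p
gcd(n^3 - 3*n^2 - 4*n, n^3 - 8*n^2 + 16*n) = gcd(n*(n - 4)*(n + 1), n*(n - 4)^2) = n^2 - 4*n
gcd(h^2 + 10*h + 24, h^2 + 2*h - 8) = h + 4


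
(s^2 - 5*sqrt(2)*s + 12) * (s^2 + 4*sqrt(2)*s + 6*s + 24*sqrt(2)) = s^4 - sqrt(2)*s^3 + 6*s^3 - 28*s^2 - 6*sqrt(2)*s^2 - 168*s + 48*sqrt(2)*s + 288*sqrt(2)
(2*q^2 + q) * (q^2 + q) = 2*q^4 + 3*q^3 + q^2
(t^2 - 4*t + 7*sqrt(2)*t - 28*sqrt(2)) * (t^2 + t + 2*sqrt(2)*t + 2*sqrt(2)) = t^4 - 3*t^3 + 9*sqrt(2)*t^3 - 27*sqrt(2)*t^2 + 24*t^2 - 84*t - 36*sqrt(2)*t - 112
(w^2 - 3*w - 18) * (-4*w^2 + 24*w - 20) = -4*w^4 + 36*w^3 - 20*w^2 - 372*w + 360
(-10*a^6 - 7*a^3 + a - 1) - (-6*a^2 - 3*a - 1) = -10*a^6 - 7*a^3 + 6*a^2 + 4*a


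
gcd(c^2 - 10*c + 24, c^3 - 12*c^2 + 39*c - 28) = c - 4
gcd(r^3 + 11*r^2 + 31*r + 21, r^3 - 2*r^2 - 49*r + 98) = r + 7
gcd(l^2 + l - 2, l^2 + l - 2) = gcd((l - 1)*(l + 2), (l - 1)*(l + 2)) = l^2 + l - 2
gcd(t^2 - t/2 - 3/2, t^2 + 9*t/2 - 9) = t - 3/2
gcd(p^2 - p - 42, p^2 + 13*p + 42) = p + 6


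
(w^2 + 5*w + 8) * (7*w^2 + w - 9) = 7*w^4 + 36*w^3 + 52*w^2 - 37*w - 72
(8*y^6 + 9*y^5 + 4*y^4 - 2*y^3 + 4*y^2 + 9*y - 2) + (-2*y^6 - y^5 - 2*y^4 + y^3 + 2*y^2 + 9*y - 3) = 6*y^6 + 8*y^5 + 2*y^4 - y^3 + 6*y^2 + 18*y - 5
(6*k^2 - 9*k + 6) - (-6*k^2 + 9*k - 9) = 12*k^2 - 18*k + 15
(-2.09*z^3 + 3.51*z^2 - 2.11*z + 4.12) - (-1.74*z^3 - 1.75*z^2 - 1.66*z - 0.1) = -0.35*z^3 + 5.26*z^2 - 0.45*z + 4.22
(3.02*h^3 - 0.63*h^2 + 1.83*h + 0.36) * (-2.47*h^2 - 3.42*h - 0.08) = -7.4594*h^5 - 8.7723*h^4 - 2.6071*h^3 - 7.0974*h^2 - 1.3776*h - 0.0288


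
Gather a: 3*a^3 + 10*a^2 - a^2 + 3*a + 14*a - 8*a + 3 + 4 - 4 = 3*a^3 + 9*a^2 + 9*a + 3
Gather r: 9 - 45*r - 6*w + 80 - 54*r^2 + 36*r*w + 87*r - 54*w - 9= -54*r^2 + r*(36*w + 42) - 60*w + 80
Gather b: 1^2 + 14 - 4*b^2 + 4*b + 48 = -4*b^2 + 4*b + 63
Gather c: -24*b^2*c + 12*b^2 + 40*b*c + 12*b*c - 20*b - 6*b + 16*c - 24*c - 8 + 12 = 12*b^2 - 26*b + c*(-24*b^2 + 52*b - 8) + 4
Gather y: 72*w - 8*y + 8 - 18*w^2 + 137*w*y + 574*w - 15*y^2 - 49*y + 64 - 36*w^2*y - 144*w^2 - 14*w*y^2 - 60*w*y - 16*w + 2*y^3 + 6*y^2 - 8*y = -162*w^2 + 630*w + 2*y^3 + y^2*(-14*w - 9) + y*(-36*w^2 + 77*w - 65) + 72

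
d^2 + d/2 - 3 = (d - 3/2)*(d + 2)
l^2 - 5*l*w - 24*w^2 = (l - 8*w)*(l + 3*w)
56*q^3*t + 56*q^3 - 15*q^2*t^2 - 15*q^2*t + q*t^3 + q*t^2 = (-8*q + t)*(-7*q + t)*(q*t + q)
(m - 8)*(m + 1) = m^2 - 7*m - 8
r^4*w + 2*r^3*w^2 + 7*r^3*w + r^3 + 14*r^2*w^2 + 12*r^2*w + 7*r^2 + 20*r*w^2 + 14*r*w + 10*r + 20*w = (r + 2)*(r + 5)*(r + 2*w)*(r*w + 1)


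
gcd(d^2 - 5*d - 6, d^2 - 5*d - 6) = d^2 - 5*d - 6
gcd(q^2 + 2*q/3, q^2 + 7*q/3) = q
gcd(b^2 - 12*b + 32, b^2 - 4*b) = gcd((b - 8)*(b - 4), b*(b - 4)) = b - 4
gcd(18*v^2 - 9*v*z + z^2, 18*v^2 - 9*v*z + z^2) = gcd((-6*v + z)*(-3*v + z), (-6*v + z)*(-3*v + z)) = 18*v^2 - 9*v*z + z^2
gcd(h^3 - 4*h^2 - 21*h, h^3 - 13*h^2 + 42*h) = h^2 - 7*h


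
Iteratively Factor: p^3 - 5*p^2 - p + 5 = (p - 1)*(p^2 - 4*p - 5) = (p - 1)*(p + 1)*(p - 5)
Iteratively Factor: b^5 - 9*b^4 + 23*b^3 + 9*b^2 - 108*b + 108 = (b - 2)*(b^4 - 7*b^3 + 9*b^2 + 27*b - 54) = (b - 3)*(b - 2)*(b^3 - 4*b^2 - 3*b + 18) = (b - 3)^2*(b - 2)*(b^2 - b - 6) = (b - 3)^3*(b - 2)*(b + 2)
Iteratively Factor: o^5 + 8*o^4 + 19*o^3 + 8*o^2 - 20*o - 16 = (o - 1)*(o^4 + 9*o^3 + 28*o^2 + 36*o + 16) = (o - 1)*(o + 2)*(o^3 + 7*o^2 + 14*o + 8) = (o - 1)*(o + 1)*(o + 2)*(o^2 + 6*o + 8) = (o - 1)*(o + 1)*(o + 2)*(o + 4)*(o + 2)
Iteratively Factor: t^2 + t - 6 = (t + 3)*(t - 2)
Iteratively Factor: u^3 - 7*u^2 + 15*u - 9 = (u - 3)*(u^2 - 4*u + 3) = (u - 3)^2*(u - 1)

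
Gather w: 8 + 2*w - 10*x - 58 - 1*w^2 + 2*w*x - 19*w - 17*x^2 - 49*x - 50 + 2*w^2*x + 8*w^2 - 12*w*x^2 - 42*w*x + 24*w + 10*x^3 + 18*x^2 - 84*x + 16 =w^2*(2*x + 7) + w*(-12*x^2 - 40*x + 7) + 10*x^3 + x^2 - 143*x - 84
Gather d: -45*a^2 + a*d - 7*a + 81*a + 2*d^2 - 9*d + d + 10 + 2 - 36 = -45*a^2 + 74*a + 2*d^2 + d*(a - 8) - 24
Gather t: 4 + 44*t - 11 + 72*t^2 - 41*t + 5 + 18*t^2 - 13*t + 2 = 90*t^2 - 10*t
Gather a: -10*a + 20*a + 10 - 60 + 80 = 10*a + 30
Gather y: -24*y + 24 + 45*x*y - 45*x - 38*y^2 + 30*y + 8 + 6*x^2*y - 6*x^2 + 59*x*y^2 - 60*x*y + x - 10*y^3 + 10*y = -6*x^2 - 44*x - 10*y^3 + y^2*(59*x - 38) + y*(6*x^2 - 15*x + 16) + 32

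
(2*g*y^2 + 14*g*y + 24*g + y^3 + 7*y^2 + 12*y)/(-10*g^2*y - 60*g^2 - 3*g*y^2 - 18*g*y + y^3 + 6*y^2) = (y^2 + 7*y + 12)/(-5*g*y - 30*g + y^2 + 6*y)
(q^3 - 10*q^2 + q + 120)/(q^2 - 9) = (q^2 - 13*q + 40)/(q - 3)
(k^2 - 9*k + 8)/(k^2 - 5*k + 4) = (k - 8)/(k - 4)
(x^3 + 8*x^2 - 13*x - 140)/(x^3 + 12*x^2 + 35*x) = (x - 4)/x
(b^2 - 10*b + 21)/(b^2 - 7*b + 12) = (b - 7)/(b - 4)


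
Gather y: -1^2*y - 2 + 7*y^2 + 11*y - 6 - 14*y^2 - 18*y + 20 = -7*y^2 - 8*y + 12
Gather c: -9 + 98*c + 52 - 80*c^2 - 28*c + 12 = -80*c^2 + 70*c + 55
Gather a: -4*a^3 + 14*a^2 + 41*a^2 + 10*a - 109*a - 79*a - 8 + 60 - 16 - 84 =-4*a^3 + 55*a^2 - 178*a - 48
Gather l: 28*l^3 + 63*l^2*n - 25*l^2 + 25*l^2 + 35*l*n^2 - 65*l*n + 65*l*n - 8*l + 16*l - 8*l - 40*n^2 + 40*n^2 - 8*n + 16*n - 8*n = 28*l^3 + 63*l^2*n + 35*l*n^2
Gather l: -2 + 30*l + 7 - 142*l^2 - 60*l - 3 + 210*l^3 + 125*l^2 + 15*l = 210*l^3 - 17*l^2 - 15*l + 2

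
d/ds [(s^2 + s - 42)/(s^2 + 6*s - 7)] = 5/(s^2 - 2*s + 1)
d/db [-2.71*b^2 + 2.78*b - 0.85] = 2.78 - 5.42*b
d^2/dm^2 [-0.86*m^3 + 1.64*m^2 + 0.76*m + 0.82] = 3.28 - 5.16*m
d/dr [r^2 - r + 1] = 2*r - 1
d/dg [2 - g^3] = -3*g^2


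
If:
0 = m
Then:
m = 0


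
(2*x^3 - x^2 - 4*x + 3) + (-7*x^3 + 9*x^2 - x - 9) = -5*x^3 + 8*x^2 - 5*x - 6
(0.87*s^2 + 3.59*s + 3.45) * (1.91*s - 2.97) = 1.6617*s^3 + 4.273*s^2 - 4.0728*s - 10.2465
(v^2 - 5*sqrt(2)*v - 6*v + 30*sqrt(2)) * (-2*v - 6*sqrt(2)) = -2*v^3 + 4*sqrt(2)*v^2 + 12*v^2 - 24*sqrt(2)*v + 60*v - 360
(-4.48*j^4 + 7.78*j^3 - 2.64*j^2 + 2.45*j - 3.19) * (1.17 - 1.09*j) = 4.8832*j^5 - 13.7218*j^4 + 11.9802*j^3 - 5.7593*j^2 + 6.3436*j - 3.7323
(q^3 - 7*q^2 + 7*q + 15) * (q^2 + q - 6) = q^5 - 6*q^4 - 6*q^3 + 64*q^2 - 27*q - 90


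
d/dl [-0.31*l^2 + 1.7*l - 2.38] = 1.7 - 0.62*l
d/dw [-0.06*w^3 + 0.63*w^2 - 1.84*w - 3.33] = -0.18*w^2 + 1.26*w - 1.84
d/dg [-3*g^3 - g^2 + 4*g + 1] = -9*g^2 - 2*g + 4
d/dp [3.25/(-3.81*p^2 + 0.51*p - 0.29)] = (24.765*p - 1.6575)/(3.81*p^2 - 0.51*p + 0.29)^2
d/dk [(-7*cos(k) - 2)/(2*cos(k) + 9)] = 59*sin(k)/(2*cos(k) + 9)^2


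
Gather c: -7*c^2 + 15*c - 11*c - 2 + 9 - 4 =-7*c^2 + 4*c + 3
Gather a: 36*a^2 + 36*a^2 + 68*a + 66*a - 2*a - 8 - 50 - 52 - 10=72*a^2 + 132*a - 120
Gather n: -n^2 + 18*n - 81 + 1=-n^2 + 18*n - 80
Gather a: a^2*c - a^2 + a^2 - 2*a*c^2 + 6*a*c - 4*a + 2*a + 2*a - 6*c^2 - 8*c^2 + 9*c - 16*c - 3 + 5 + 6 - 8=a^2*c + a*(-2*c^2 + 6*c) - 14*c^2 - 7*c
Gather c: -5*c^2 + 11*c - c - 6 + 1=-5*c^2 + 10*c - 5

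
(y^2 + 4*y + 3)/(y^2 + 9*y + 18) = (y + 1)/(y + 6)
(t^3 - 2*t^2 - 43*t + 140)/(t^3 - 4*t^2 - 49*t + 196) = (t - 5)/(t - 7)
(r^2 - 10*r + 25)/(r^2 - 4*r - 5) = (r - 5)/(r + 1)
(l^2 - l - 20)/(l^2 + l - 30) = (l + 4)/(l + 6)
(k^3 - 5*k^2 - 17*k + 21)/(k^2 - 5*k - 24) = (k^2 - 8*k + 7)/(k - 8)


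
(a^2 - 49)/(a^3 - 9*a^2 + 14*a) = (a + 7)/(a*(a - 2))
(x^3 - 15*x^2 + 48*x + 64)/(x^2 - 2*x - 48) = (x^2 - 7*x - 8)/(x + 6)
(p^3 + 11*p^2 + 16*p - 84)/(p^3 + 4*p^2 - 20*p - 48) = (p^2 + 5*p - 14)/(p^2 - 2*p - 8)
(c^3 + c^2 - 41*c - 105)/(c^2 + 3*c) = c - 2 - 35/c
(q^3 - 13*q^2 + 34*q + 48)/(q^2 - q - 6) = (-q^3 + 13*q^2 - 34*q - 48)/(-q^2 + q + 6)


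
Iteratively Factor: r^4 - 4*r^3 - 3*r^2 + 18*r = (r)*(r^3 - 4*r^2 - 3*r + 18) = r*(r - 3)*(r^2 - r - 6) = r*(r - 3)*(r + 2)*(r - 3)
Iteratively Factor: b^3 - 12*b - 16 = (b + 2)*(b^2 - 2*b - 8) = (b + 2)^2*(b - 4)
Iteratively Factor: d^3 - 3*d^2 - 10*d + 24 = (d - 4)*(d^2 + d - 6) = (d - 4)*(d - 2)*(d + 3)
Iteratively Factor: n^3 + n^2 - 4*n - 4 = (n + 2)*(n^2 - n - 2) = (n + 1)*(n + 2)*(n - 2)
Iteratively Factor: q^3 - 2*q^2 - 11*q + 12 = (q + 3)*(q^2 - 5*q + 4) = (q - 4)*(q + 3)*(q - 1)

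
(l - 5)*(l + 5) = l^2 - 25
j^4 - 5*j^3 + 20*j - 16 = (j - 4)*(j - 2)*(j - 1)*(j + 2)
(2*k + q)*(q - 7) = 2*k*q - 14*k + q^2 - 7*q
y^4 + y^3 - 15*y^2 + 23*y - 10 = (y - 2)*(y - 1)^2*(y + 5)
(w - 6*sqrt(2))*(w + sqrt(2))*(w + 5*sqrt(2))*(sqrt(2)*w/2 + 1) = sqrt(2)*w^4/2 + w^3 - 31*sqrt(2)*w^2 - 122*w - 60*sqrt(2)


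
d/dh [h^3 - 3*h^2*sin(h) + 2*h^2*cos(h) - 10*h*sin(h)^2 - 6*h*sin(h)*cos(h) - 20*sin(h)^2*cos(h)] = -2*h^2*sin(h) - 3*h^2*cos(h) + 3*h^2 - 6*h*sin(h) - 10*h*sin(2*h) + 4*h*cos(h) - 6*h*cos(2*h) + 5*sin(h) - 3*sin(2*h) - 15*sin(3*h) + 5*cos(2*h) - 5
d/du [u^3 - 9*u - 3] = 3*u^2 - 9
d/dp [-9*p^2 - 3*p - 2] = -18*p - 3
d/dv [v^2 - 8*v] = 2*v - 8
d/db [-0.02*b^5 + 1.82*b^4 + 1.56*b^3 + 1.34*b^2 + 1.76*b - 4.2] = -0.1*b^4 + 7.28*b^3 + 4.68*b^2 + 2.68*b + 1.76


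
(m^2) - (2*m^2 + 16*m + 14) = -m^2 - 16*m - 14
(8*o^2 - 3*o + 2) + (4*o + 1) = 8*o^2 + o + 3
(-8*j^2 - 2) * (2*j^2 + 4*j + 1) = -16*j^4 - 32*j^3 - 12*j^2 - 8*j - 2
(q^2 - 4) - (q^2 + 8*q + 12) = -8*q - 16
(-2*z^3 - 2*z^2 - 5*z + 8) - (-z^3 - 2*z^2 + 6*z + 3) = -z^3 - 11*z + 5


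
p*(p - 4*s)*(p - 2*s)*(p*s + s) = p^4*s - 6*p^3*s^2 + p^3*s + 8*p^2*s^3 - 6*p^2*s^2 + 8*p*s^3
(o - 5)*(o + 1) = o^2 - 4*o - 5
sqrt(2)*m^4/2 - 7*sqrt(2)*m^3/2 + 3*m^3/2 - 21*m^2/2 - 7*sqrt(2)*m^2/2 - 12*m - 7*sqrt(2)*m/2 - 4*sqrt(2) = (m - 8)*(m + 1)*(m + sqrt(2))*(sqrt(2)*m/2 + 1/2)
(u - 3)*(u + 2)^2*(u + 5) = u^4 + 6*u^3 - 3*u^2 - 52*u - 60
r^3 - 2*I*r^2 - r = r*(r - I)^2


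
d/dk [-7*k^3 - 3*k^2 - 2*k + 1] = -21*k^2 - 6*k - 2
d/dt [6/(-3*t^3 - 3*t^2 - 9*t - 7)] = 18*(3*t^2 + 2*t + 3)/(3*t^3 + 3*t^2 + 9*t + 7)^2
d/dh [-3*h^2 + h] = 1 - 6*h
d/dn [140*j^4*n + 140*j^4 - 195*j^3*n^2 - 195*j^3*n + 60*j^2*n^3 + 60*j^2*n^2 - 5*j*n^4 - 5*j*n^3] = 5*j*(28*j^3 - 78*j^2*n - 39*j^2 + 36*j*n^2 + 24*j*n - 4*n^3 - 3*n^2)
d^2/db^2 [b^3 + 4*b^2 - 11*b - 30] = 6*b + 8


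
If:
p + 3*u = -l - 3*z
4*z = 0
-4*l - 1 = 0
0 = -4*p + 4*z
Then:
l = -1/4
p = 0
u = 1/12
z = 0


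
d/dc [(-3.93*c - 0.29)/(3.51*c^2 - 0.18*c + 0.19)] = (13.7943*c^2 + 2.0358*c - 0.7989)/(12.3201*c^4 - 1.2636*c^3 + 1.3662*c^2 - 0.0684*c + 0.0361)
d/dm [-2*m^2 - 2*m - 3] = -4*m - 2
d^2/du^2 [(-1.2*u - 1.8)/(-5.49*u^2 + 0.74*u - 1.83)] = ((1.2*u + 1.8)*(10.98*u - 0.74)*(21.96*u - 1.48) - (39.528*u + 17.988)*(5.49*u^2 - 0.74*u + 1.83))/(5.49*u^2 - 0.74*u + 1.83)^3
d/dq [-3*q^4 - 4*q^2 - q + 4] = -12*q^3 - 8*q - 1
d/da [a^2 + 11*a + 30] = 2*a + 11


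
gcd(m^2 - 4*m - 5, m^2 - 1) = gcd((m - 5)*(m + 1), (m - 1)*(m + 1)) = m + 1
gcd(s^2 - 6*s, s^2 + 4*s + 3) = 1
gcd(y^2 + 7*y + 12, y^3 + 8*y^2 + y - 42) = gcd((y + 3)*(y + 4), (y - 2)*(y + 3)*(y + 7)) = y + 3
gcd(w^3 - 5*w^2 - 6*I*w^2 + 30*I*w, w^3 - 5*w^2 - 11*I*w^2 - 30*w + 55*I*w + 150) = w^2 + w*(-5 - 6*I) + 30*I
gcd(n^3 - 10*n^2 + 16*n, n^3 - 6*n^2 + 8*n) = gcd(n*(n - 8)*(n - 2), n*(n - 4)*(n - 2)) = n^2 - 2*n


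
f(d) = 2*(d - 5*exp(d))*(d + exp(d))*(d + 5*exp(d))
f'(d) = 2*(1 - 5*exp(d))*(d + exp(d))*(d + 5*exp(d)) + 2*(d - 5*exp(d))*(d + exp(d))*(5*exp(d) + 1) + 2*(d - 5*exp(d))*(d + 5*exp(d))*(exp(d) + 1) = 2*d^2*exp(d) + 6*d^2 - 100*d*exp(2*d) + 4*d*exp(d) - 150*exp(3*d) - 50*exp(2*d)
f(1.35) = -3855.27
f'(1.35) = -11316.54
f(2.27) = -55854.30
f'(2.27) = -161764.41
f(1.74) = -12025.67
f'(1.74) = -34918.79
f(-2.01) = -13.47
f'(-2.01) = 26.60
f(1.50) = -5980.35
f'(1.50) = -17459.12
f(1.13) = -2013.95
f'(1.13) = -5982.38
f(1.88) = -18050.67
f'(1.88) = -52324.32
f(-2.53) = -30.59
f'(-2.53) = 39.83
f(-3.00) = -52.74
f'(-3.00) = 54.90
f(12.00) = -215577470782160831.51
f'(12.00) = -646717843415255114.49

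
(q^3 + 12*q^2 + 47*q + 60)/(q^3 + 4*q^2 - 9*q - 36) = (q + 5)/(q - 3)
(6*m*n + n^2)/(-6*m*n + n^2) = (-6*m - n)/(6*m - n)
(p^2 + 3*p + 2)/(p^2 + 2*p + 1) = (p + 2)/(p + 1)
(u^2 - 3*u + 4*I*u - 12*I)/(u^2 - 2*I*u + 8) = (u^2 + u*(-3 + 4*I) - 12*I)/(u^2 - 2*I*u + 8)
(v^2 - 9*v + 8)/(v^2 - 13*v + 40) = (v - 1)/(v - 5)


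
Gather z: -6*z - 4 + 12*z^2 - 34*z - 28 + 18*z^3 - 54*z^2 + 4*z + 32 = 18*z^3 - 42*z^2 - 36*z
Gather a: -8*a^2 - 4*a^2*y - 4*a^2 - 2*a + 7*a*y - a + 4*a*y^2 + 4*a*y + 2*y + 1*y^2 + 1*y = a^2*(-4*y - 12) + a*(4*y^2 + 11*y - 3) + y^2 + 3*y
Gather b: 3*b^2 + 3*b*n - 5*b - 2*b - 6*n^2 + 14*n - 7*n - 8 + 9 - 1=3*b^2 + b*(3*n - 7) - 6*n^2 + 7*n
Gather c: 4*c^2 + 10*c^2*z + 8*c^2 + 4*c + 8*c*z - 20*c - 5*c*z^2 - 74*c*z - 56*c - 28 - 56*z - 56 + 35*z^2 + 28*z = c^2*(10*z + 12) + c*(-5*z^2 - 66*z - 72) + 35*z^2 - 28*z - 84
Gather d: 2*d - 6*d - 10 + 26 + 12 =28 - 4*d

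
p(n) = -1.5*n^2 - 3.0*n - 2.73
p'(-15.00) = 42.00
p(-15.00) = -295.23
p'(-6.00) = 15.00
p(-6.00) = -38.73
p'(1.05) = -6.15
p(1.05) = -7.53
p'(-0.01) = -2.97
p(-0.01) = -2.70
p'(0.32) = -3.96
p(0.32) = -3.84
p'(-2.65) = 4.95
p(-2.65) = -5.31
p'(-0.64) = -1.08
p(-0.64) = -1.42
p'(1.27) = -6.81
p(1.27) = -8.96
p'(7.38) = -25.14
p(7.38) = -106.57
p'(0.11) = -3.33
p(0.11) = -3.08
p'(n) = -3.0*n - 3.0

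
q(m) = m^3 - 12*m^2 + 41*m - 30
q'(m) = 3*m^2 - 24*m + 41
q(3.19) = 11.14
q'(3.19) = -5.03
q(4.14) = 5.02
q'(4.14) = -6.94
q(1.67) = 9.66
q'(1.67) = 9.29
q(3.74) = 7.80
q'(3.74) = -6.80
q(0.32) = -18.08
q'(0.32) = 33.63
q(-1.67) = -136.59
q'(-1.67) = 89.45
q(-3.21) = -318.34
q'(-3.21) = 148.95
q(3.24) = 10.88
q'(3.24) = -5.27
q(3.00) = 12.00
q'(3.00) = -4.00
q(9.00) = 96.00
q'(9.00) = 68.00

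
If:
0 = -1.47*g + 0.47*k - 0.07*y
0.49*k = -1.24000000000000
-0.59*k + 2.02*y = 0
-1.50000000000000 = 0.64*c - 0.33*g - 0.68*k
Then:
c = -5.43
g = -0.77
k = -2.53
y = -0.74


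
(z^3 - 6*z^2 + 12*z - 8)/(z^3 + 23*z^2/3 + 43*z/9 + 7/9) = 9*(z^3 - 6*z^2 + 12*z - 8)/(9*z^3 + 69*z^2 + 43*z + 7)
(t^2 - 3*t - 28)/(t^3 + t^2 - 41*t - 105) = (t + 4)/(t^2 + 8*t + 15)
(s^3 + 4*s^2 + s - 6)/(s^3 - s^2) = 1 + 5/s + 6/s^2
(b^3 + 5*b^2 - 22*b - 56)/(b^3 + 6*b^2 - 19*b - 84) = (b + 2)/(b + 3)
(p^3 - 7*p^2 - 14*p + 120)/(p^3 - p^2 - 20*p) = (p - 6)/p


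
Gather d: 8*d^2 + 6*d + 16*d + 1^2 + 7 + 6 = 8*d^2 + 22*d + 14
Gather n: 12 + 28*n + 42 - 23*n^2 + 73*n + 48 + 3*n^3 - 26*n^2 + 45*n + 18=3*n^3 - 49*n^2 + 146*n + 120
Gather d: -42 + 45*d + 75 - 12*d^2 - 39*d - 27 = -12*d^2 + 6*d + 6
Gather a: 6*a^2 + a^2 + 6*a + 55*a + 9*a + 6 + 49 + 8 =7*a^2 + 70*a + 63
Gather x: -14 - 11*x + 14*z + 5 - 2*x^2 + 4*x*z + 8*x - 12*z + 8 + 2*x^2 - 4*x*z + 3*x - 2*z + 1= 0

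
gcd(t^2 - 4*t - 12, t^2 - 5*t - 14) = t + 2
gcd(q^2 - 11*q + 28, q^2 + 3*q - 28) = q - 4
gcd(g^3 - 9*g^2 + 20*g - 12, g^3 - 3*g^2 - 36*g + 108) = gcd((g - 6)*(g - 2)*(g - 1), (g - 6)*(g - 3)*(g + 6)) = g - 6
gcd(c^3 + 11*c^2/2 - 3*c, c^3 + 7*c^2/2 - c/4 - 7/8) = c - 1/2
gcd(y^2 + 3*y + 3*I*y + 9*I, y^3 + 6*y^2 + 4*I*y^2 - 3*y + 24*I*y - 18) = y + 3*I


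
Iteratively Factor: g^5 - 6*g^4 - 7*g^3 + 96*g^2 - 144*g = (g - 4)*(g^4 - 2*g^3 - 15*g^2 + 36*g) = (g - 4)*(g - 3)*(g^3 + g^2 - 12*g) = (g - 4)*(g - 3)*(g + 4)*(g^2 - 3*g) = (g - 4)*(g - 3)^2*(g + 4)*(g)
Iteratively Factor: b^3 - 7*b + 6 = (b - 2)*(b^2 + 2*b - 3) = (b - 2)*(b - 1)*(b + 3)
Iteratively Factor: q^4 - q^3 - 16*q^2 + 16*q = (q + 4)*(q^3 - 5*q^2 + 4*q) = (q - 4)*(q + 4)*(q^2 - q) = (q - 4)*(q - 1)*(q + 4)*(q)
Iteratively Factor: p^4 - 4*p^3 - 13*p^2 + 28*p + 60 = (p - 5)*(p^3 + p^2 - 8*p - 12) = (p - 5)*(p + 2)*(p^2 - p - 6) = (p - 5)*(p - 3)*(p + 2)*(p + 2)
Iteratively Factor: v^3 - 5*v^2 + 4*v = (v - 1)*(v^2 - 4*v) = v*(v - 1)*(v - 4)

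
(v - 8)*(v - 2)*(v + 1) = v^3 - 9*v^2 + 6*v + 16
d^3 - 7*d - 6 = (d - 3)*(d + 1)*(d + 2)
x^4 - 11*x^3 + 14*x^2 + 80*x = x*(x - 8)*(x - 5)*(x + 2)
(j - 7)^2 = j^2 - 14*j + 49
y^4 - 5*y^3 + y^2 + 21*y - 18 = (y - 3)^2*(y - 1)*(y + 2)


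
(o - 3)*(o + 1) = o^2 - 2*o - 3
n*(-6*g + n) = -6*g*n + n^2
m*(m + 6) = m^2 + 6*m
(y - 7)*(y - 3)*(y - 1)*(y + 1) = y^4 - 10*y^3 + 20*y^2 + 10*y - 21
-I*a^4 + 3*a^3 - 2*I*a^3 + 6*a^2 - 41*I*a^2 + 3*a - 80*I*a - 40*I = (a + 1)*(a - 5*I)*(a + 8*I)*(-I*a - I)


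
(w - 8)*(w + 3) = w^2 - 5*w - 24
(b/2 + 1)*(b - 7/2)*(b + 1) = b^3/2 - b^2/4 - 17*b/4 - 7/2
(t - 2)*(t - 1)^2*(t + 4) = t^4 - 11*t^2 + 18*t - 8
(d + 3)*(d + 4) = d^2 + 7*d + 12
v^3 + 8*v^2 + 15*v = v*(v + 3)*(v + 5)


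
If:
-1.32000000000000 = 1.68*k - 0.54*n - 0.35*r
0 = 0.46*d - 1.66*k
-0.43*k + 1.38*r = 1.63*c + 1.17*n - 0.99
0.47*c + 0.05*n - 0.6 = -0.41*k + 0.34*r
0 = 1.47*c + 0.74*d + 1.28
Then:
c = 2.77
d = -7.24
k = -2.01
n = -3.26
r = -0.83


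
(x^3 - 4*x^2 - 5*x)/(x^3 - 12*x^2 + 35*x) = (x + 1)/(x - 7)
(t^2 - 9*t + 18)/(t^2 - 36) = (t - 3)/(t + 6)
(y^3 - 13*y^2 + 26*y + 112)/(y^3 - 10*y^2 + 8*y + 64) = (y - 7)/(y - 4)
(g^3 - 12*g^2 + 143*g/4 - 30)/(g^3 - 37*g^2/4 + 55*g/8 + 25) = 2*(2*g - 3)/(4*g + 5)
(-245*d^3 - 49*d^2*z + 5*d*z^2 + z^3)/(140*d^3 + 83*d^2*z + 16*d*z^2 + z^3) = (-7*d + z)/(4*d + z)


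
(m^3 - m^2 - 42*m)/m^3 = (m^2 - m - 42)/m^2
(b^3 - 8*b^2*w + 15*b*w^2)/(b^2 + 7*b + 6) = b*(b^2 - 8*b*w + 15*w^2)/(b^2 + 7*b + 6)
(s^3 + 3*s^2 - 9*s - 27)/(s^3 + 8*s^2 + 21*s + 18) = (s - 3)/(s + 2)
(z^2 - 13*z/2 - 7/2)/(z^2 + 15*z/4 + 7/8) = 4*(2*z^2 - 13*z - 7)/(8*z^2 + 30*z + 7)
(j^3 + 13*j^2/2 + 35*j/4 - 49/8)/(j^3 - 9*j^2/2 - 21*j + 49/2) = (j^2 + 3*j - 7/4)/(j^2 - 8*j + 7)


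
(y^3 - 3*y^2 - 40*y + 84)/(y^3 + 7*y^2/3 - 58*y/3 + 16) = 3*(y^2 - 9*y + 14)/(3*y^2 - 11*y + 8)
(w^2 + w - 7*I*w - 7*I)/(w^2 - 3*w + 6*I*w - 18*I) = (w^2 + w*(1 - 7*I) - 7*I)/(w^2 + w*(-3 + 6*I) - 18*I)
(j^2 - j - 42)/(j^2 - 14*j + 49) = (j + 6)/(j - 7)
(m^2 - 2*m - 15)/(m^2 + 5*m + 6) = (m - 5)/(m + 2)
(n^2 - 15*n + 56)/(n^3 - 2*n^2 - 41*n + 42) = (n - 8)/(n^2 + 5*n - 6)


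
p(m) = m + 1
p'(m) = 1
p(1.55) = 2.55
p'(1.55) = 1.00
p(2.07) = 3.07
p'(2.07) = 1.00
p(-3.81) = -2.81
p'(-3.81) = 1.00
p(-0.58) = 0.42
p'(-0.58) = 1.00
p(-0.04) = 0.96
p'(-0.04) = 1.00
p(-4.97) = -3.97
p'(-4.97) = 1.00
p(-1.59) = -0.59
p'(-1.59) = 1.00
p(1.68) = 2.68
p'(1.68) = 1.00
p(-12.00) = -11.00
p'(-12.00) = 1.00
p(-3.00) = -2.00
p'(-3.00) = 1.00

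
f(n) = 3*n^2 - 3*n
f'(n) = 6*n - 3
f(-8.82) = 259.84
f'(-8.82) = -55.92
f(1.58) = 2.75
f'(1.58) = 6.48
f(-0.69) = 3.50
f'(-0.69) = -7.14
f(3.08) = 19.22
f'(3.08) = 15.48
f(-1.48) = 11.01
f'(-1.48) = -11.88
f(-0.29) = 1.12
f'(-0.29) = -4.74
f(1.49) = 2.19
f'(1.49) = 5.94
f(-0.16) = 0.56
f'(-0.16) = -3.96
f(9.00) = 216.00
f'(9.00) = 51.00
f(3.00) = 18.00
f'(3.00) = 15.00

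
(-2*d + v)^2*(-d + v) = -4*d^3 + 8*d^2*v - 5*d*v^2 + v^3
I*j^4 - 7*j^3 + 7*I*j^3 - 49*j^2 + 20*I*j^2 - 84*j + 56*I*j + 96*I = (j + 3)*(j + 4)*(j + 8*I)*(I*j + 1)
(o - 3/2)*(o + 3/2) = o^2 - 9/4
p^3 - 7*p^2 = p^2*(p - 7)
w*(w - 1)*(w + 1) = w^3 - w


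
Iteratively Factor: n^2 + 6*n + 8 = (n + 4)*(n + 2)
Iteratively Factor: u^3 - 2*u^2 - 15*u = (u)*(u^2 - 2*u - 15) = u*(u + 3)*(u - 5)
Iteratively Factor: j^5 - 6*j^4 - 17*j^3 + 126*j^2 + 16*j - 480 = (j + 2)*(j^4 - 8*j^3 - j^2 + 128*j - 240) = (j - 5)*(j + 2)*(j^3 - 3*j^2 - 16*j + 48) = (j - 5)*(j - 3)*(j + 2)*(j^2 - 16) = (j - 5)*(j - 4)*(j - 3)*(j + 2)*(j + 4)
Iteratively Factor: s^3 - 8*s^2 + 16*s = (s)*(s^2 - 8*s + 16) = s*(s - 4)*(s - 4)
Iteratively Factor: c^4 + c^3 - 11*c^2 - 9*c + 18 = (c + 3)*(c^3 - 2*c^2 - 5*c + 6) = (c - 3)*(c + 3)*(c^2 + c - 2) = (c - 3)*(c + 2)*(c + 3)*(c - 1)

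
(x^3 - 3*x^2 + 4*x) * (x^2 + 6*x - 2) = x^5 + 3*x^4 - 16*x^3 + 30*x^2 - 8*x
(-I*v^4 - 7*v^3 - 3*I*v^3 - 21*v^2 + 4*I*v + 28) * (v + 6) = -I*v^5 - 7*v^4 - 9*I*v^4 - 63*v^3 - 18*I*v^3 - 126*v^2 + 4*I*v^2 + 28*v + 24*I*v + 168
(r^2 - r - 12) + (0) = r^2 - r - 12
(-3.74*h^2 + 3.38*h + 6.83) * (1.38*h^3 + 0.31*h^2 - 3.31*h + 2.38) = -5.1612*h^5 + 3.505*h^4 + 22.8526*h^3 - 17.9717*h^2 - 14.5629*h + 16.2554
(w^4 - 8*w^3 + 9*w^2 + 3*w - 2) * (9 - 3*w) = -3*w^5 + 33*w^4 - 99*w^3 + 72*w^2 + 33*w - 18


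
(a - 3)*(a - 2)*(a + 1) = a^3 - 4*a^2 + a + 6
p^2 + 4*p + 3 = (p + 1)*(p + 3)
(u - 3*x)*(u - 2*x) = u^2 - 5*u*x + 6*x^2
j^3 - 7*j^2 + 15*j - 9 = (j - 3)^2*(j - 1)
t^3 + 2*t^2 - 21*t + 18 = (t - 3)*(t - 1)*(t + 6)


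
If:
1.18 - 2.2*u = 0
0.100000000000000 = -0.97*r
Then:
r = -0.10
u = 0.54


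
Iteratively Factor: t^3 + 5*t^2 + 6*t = (t + 3)*(t^2 + 2*t) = t*(t + 3)*(t + 2)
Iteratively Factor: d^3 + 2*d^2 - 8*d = (d + 4)*(d^2 - 2*d) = d*(d + 4)*(d - 2)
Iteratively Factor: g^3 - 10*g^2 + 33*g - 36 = (g - 3)*(g^2 - 7*g + 12) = (g - 3)^2*(g - 4)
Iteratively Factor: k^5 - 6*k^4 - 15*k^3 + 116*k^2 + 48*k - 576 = (k - 4)*(k^4 - 2*k^3 - 23*k^2 + 24*k + 144) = (k - 4)^2*(k^3 + 2*k^2 - 15*k - 36) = (k - 4)^3*(k^2 + 6*k + 9) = (k - 4)^3*(k + 3)*(k + 3)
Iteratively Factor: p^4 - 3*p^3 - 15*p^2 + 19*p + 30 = (p + 1)*(p^3 - 4*p^2 - 11*p + 30) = (p + 1)*(p + 3)*(p^2 - 7*p + 10) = (p - 2)*(p + 1)*(p + 3)*(p - 5)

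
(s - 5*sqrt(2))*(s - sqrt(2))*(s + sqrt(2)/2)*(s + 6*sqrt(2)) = s^4 + sqrt(2)*s^3/2 - 62*s^2 + 29*sqrt(2)*s + 60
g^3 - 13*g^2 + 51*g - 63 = (g - 7)*(g - 3)^2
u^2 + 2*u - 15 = (u - 3)*(u + 5)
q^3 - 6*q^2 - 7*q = q*(q - 7)*(q + 1)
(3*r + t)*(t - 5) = 3*r*t - 15*r + t^2 - 5*t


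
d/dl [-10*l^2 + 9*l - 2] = 9 - 20*l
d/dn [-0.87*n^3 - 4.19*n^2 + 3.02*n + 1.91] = -2.61*n^2 - 8.38*n + 3.02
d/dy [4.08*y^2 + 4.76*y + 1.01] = 8.16*y + 4.76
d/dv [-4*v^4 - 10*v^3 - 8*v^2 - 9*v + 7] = -16*v^3 - 30*v^2 - 16*v - 9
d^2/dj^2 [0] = 0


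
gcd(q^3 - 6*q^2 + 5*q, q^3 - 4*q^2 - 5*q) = q^2 - 5*q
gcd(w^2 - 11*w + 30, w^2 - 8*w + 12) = w - 6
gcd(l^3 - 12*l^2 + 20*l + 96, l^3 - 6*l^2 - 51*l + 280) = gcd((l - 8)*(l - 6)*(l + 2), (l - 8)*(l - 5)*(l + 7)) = l - 8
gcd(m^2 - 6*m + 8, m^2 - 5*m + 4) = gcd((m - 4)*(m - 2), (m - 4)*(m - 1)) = m - 4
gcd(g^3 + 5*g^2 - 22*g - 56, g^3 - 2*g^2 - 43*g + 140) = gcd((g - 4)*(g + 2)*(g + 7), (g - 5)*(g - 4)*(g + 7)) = g^2 + 3*g - 28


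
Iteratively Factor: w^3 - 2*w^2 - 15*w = (w + 3)*(w^2 - 5*w) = (w - 5)*(w + 3)*(w)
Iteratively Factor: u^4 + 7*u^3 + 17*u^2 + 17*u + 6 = (u + 1)*(u^3 + 6*u^2 + 11*u + 6) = (u + 1)*(u + 2)*(u^2 + 4*u + 3) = (u + 1)^2*(u + 2)*(u + 3)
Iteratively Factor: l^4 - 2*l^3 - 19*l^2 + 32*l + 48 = (l + 4)*(l^3 - 6*l^2 + 5*l + 12) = (l - 4)*(l + 4)*(l^2 - 2*l - 3) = (l - 4)*(l + 1)*(l + 4)*(l - 3)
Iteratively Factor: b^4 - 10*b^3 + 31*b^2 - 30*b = (b - 5)*(b^3 - 5*b^2 + 6*b) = (b - 5)*(b - 3)*(b^2 - 2*b) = b*(b - 5)*(b - 3)*(b - 2)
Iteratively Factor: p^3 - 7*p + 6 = (p + 3)*(p^2 - 3*p + 2) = (p - 2)*(p + 3)*(p - 1)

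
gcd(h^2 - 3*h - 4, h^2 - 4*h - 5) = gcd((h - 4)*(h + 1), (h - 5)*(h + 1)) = h + 1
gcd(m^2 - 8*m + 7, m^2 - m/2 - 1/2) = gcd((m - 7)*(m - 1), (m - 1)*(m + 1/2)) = m - 1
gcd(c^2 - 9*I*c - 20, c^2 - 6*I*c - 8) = c - 4*I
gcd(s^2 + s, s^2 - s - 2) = s + 1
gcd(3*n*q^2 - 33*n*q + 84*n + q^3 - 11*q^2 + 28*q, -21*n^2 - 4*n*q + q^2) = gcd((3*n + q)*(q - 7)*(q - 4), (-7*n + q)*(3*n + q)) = 3*n + q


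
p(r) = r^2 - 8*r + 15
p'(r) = 2*r - 8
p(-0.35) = 17.92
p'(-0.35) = -8.70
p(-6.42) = 107.58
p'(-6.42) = -20.84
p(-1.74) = 31.95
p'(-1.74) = -11.48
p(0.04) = 14.68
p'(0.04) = -7.92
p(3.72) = -0.92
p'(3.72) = -0.56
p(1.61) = 4.71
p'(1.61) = -4.78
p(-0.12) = 15.97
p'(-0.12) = -8.24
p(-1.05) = 24.50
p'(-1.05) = -10.10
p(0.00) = 15.00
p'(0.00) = -8.00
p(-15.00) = 360.00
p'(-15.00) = -38.00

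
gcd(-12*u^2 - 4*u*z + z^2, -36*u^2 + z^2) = -6*u + z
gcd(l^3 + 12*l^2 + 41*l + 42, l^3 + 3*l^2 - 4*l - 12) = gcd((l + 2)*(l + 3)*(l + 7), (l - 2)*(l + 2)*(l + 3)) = l^2 + 5*l + 6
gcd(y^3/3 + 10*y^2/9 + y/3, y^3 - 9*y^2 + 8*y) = y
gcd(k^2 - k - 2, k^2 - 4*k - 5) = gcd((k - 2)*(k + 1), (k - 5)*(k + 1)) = k + 1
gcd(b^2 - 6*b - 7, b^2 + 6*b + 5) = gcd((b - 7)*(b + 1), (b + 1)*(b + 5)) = b + 1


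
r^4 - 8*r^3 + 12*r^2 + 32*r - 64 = (r - 4)^2*(r - 2)*(r + 2)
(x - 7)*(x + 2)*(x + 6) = x^3 + x^2 - 44*x - 84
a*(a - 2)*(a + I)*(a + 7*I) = a^4 - 2*a^3 + 8*I*a^3 - 7*a^2 - 16*I*a^2 + 14*a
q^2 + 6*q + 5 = (q + 1)*(q + 5)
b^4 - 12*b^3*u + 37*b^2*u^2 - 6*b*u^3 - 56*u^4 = (b - 7*u)*(b - 4*u)*(b - 2*u)*(b + u)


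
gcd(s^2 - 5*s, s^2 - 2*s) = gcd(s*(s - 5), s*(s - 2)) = s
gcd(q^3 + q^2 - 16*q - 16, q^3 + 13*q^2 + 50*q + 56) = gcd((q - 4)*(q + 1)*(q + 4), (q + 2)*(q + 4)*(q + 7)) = q + 4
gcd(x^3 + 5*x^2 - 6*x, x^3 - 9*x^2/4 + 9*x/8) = x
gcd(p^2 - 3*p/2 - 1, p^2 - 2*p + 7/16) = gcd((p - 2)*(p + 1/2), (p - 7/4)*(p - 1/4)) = 1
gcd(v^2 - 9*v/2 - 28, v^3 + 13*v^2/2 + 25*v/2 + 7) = v + 7/2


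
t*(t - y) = t^2 - t*y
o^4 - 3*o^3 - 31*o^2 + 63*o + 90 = (o - 6)*(o - 3)*(o + 1)*(o + 5)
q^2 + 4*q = q*(q + 4)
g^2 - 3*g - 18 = (g - 6)*(g + 3)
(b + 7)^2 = b^2 + 14*b + 49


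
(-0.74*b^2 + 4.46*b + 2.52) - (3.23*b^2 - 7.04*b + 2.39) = -3.97*b^2 + 11.5*b + 0.13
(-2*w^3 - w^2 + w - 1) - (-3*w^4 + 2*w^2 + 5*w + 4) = 3*w^4 - 2*w^3 - 3*w^2 - 4*w - 5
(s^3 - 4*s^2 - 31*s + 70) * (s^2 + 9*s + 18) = s^5 + 5*s^4 - 49*s^3 - 281*s^2 + 72*s + 1260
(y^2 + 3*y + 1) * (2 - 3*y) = -3*y^3 - 7*y^2 + 3*y + 2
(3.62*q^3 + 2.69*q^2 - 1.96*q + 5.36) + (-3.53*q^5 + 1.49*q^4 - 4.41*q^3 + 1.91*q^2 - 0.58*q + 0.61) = -3.53*q^5 + 1.49*q^4 - 0.79*q^3 + 4.6*q^2 - 2.54*q + 5.97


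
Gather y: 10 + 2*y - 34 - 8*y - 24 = -6*y - 48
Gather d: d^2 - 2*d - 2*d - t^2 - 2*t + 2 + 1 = d^2 - 4*d - t^2 - 2*t + 3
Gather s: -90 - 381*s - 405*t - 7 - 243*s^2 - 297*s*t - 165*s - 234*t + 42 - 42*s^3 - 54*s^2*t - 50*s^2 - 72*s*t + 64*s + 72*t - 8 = -42*s^3 + s^2*(-54*t - 293) + s*(-369*t - 482) - 567*t - 63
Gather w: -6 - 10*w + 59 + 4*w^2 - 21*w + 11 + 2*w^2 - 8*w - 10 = 6*w^2 - 39*w + 54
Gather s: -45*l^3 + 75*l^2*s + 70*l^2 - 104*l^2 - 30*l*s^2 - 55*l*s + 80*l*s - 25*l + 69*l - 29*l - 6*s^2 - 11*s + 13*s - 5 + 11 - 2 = -45*l^3 - 34*l^2 + 15*l + s^2*(-30*l - 6) + s*(75*l^2 + 25*l + 2) + 4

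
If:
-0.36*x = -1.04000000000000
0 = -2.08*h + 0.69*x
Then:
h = 0.96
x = 2.89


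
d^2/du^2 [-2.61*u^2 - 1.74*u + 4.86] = -5.22000000000000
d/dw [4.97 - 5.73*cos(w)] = 5.73*sin(w)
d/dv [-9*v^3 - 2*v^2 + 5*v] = -27*v^2 - 4*v + 5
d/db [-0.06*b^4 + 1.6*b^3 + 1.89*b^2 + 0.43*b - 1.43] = -0.24*b^3 + 4.8*b^2 + 3.78*b + 0.43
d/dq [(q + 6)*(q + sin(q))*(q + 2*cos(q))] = -(q + 6)*(q + sin(q))*(2*sin(q) - 1) + (q + 6)*(q + 2*cos(q))*(cos(q) + 1) + (q + sin(q))*(q + 2*cos(q))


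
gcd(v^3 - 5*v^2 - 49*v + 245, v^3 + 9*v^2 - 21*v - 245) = v^2 + 2*v - 35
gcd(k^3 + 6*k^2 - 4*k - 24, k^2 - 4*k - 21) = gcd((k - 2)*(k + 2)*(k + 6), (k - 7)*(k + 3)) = 1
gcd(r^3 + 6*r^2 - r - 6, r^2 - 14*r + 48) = 1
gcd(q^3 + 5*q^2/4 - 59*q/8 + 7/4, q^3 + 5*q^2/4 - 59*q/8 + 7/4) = q^3 + 5*q^2/4 - 59*q/8 + 7/4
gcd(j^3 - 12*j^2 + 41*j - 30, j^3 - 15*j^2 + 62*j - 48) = j^2 - 7*j + 6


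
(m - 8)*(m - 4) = m^2 - 12*m + 32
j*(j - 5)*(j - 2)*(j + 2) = j^4 - 5*j^3 - 4*j^2 + 20*j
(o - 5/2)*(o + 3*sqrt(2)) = o^2 - 5*o/2 + 3*sqrt(2)*o - 15*sqrt(2)/2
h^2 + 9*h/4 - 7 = (h - 7/4)*(h + 4)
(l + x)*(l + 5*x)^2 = l^3 + 11*l^2*x + 35*l*x^2 + 25*x^3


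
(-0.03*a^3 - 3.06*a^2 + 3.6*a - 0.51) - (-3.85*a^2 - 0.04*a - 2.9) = -0.03*a^3 + 0.79*a^2 + 3.64*a + 2.39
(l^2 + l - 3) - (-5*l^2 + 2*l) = 6*l^2 - l - 3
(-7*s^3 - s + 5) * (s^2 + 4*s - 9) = -7*s^5 - 28*s^4 + 62*s^3 + s^2 + 29*s - 45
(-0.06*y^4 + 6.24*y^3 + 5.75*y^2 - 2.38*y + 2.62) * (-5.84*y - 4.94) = 0.3504*y^5 - 36.1452*y^4 - 64.4056*y^3 - 14.5058*y^2 - 3.5436*y - 12.9428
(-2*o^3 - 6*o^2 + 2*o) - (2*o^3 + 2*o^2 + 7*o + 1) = -4*o^3 - 8*o^2 - 5*o - 1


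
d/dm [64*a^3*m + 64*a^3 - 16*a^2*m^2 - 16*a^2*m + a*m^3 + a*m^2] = a*(64*a^2 - 32*a*m - 16*a + 3*m^2 + 2*m)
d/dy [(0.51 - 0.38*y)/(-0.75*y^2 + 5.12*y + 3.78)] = (-0.285*y^2 + 0.765*y - 4.0476)/(0.5625*y^4 - 7.68*y^3 + 20.5444*y^2 + 38.7072*y + 14.2884)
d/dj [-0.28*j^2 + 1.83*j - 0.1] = 1.83 - 0.56*j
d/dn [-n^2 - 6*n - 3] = -2*n - 6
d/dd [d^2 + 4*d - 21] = 2*d + 4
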